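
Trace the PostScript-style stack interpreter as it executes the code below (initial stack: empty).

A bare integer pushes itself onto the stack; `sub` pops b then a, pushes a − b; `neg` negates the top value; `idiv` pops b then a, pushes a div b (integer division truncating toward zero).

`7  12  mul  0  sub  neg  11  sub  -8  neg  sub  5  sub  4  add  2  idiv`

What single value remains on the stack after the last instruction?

-52

7    : 7
12   : 7 12
mul  : 84
0    : 84 0
sub  : 84
neg  : -84
11   : -84 11
sub  : -95
-8   : -95 -8
neg  : -95 8
sub  : -103
5    : -103 5
sub  : -108
4    : -108 4
add  : -104
2    : -104 2
idiv : -52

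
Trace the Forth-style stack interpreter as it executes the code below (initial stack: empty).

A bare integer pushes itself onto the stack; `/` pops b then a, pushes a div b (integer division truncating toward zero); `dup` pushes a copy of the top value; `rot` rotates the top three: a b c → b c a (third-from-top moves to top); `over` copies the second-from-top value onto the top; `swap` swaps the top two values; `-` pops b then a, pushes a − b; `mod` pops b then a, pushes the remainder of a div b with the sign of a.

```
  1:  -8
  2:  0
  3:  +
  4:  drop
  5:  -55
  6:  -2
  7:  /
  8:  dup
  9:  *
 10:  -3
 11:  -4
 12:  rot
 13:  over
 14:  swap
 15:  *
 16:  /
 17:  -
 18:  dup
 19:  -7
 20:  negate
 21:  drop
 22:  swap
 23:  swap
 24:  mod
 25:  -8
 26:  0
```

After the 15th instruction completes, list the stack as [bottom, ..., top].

[-3, -4, -2916]

-8   → -8
0    → -8 0
+    → -8
drop → (empty)
-55  → -55
-2   → -55 -2
/    → 27
dup  → 27 27
*    → 729
-3   → 729 -3
-4   → 729 -3 -4
rot  → -3 -4 729
over → -3 -4 729 -4
swap → -3 -4 -4 729
*    → -3 -4 -2916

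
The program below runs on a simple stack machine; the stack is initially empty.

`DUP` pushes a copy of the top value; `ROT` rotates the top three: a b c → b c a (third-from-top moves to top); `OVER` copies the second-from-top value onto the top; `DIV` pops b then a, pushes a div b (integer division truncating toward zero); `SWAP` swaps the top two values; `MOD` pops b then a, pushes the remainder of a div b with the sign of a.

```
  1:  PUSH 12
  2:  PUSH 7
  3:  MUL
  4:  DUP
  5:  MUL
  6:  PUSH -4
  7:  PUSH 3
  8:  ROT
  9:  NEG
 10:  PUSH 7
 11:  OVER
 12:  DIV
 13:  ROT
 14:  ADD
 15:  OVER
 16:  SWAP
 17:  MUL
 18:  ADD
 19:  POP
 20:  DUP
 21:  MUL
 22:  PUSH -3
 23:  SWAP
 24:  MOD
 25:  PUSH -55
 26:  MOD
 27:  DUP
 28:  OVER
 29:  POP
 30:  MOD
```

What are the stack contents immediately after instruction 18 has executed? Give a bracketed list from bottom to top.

[-4, -28224]

PUSH 12 -> 12
PUSH 7  -> 12 7
MUL     -> 84
DUP     -> 84 84
MUL     -> 7056
PUSH -4 -> 7056 -4
PUSH 3  -> 7056 -4 3
ROT     -> -4 3 7056
NEG     -> -4 3 -7056
PUSH 7  -> -4 3 -7056 7
OVER    -> -4 3 -7056 7 -7056
DIV     -> -4 3 -7056 0
ROT     -> -4 -7056 0 3
ADD     -> -4 -7056 3
OVER    -> -4 -7056 3 -7056
SWAP    -> -4 -7056 -7056 3
MUL     -> -4 -7056 -21168
ADD     -> -4 -28224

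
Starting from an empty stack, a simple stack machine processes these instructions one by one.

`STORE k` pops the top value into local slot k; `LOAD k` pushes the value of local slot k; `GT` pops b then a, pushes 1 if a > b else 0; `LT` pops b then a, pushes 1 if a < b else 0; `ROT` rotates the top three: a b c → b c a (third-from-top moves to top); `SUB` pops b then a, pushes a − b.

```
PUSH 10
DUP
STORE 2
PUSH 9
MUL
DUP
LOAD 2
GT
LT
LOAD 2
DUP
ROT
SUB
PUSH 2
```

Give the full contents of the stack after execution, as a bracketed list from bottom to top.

[10, 10, 2]

PUSH 10 : 10
DUP     : 10 10
STORE 2 : 10
PUSH 9  : 10 9
MUL     : 90
DUP     : 90 90
LOAD 2  : 90 90 10
GT      : 90 1
LT      : 0
LOAD 2  : 0 10
DUP     : 0 10 10
ROT     : 10 10 0
SUB     : 10 10
PUSH 2  : 10 10 2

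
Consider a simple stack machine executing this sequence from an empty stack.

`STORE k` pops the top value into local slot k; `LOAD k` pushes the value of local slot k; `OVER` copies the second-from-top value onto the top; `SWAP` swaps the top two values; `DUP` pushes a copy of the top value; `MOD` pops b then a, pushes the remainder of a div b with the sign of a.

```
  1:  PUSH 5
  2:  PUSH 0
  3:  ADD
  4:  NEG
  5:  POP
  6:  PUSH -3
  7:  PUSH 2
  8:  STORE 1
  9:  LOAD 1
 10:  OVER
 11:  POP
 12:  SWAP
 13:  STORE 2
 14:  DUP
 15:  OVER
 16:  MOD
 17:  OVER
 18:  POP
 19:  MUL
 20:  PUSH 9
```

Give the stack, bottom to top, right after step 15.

PUSH 5   [5]
PUSH 0   [5, 0]
ADD      [5]
NEG      [-5]
POP      []
PUSH -3  [-3]
PUSH 2   [-3, 2]
STORE 1  [-3]
LOAD 1   [-3, 2]
OVER     [-3, 2, -3]
POP      [-3, 2]
SWAP     [2, -3]
STORE 2  [2]
DUP      [2, 2]
OVER     [2, 2, 2]

[2, 2, 2]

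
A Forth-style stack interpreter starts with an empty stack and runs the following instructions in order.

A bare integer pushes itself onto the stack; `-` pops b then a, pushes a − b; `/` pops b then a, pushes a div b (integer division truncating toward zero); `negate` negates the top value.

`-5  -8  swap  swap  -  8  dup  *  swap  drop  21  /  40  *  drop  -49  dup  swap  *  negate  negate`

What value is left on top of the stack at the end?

-5     -> -5
-8     -> -5 -8
swap   -> -8 -5
swap   -> -5 -8
-      -> 3
8      -> 3 8
dup    -> 3 8 8
*      -> 3 64
swap   -> 64 3
drop   -> 64
21     -> 64 21
/      -> 3
40     -> 3 40
*      -> 120
drop   -> (empty)
-49    -> -49
dup    -> -49 -49
swap   -> -49 -49
*      -> 2401
negate -> -2401
negate -> 2401

2401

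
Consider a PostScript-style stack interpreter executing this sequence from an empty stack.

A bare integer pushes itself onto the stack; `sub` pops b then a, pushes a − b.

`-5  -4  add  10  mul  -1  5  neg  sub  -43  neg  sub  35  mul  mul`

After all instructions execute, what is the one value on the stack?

122850

-5   -5
-4   -5 -4
add  -9
10   -9 10
mul  -90
-1   -90 -1
5    -90 -1 5
neg  -90 -1 -5
sub  -90 4
-43  -90 4 -43
neg  -90 4 43
sub  -90 -39
35   -90 -39 35
mul  -90 -1365
mul  122850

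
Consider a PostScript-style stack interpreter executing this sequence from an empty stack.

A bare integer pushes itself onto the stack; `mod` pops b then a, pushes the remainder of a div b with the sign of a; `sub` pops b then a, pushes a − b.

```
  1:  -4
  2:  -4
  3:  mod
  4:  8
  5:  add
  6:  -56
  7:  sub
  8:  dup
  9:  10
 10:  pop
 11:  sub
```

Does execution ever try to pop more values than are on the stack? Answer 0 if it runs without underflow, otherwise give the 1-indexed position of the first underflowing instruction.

0

-4  : [-4]
-4  : [-4, -4]
mod : [0]
8   : [0, 8]
add : [8]
-56 : [8, -56]
sub : [64]
dup : [64, 64]
10  : [64, 64, 10]
pop : [64, 64]
sub : [0]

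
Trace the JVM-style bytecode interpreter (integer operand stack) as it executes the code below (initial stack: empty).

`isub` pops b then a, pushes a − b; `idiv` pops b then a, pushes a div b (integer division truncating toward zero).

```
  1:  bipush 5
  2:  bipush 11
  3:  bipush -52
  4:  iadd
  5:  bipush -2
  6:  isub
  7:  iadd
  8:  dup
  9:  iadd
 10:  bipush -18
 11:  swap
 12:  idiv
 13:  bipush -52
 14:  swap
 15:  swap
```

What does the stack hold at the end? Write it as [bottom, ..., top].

bipush 5   → [5]
bipush 11  → [5, 11]
bipush -52 → [5, 11, -52]
iadd       → [5, -41]
bipush -2  → [5, -41, -2]
isub       → [5, -39]
iadd       → [-34]
dup        → [-34, -34]
iadd       → [-68]
bipush -18 → [-68, -18]
swap       → [-18, -68]
idiv       → [0]
bipush -52 → [0, -52]
swap       → [-52, 0]
swap       → [0, -52]

[0, -52]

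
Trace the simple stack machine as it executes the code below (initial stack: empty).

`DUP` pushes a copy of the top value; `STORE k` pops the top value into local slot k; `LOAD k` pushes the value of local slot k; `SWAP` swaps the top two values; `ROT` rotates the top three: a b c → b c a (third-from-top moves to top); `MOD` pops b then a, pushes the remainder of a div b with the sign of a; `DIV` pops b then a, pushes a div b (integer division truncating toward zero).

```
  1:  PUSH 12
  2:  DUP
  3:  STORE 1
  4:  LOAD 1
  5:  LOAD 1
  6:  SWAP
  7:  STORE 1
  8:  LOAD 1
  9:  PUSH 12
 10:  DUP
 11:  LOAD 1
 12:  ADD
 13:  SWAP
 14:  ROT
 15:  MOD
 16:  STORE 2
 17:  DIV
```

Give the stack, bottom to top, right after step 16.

[12, 12, 24]

PUSH 12 -> [12]
DUP     -> [12, 12]
STORE 1 -> [12]
LOAD 1  -> [12, 12]
LOAD 1  -> [12, 12, 12]
SWAP    -> [12, 12, 12]
STORE 1 -> [12, 12]
LOAD 1  -> [12, 12, 12]
PUSH 12 -> [12, 12, 12, 12]
DUP     -> [12, 12, 12, 12, 12]
LOAD 1  -> [12, 12, 12, 12, 12, 12]
ADD     -> [12, 12, 12, 12, 24]
SWAP    -> [12, 12, 12, 24, 12]
ROT     -> [12, 12, 24, 12, 12]
MOD     -> [12, 12, 24, 0]
STORE 2 -> [12, 12, 24]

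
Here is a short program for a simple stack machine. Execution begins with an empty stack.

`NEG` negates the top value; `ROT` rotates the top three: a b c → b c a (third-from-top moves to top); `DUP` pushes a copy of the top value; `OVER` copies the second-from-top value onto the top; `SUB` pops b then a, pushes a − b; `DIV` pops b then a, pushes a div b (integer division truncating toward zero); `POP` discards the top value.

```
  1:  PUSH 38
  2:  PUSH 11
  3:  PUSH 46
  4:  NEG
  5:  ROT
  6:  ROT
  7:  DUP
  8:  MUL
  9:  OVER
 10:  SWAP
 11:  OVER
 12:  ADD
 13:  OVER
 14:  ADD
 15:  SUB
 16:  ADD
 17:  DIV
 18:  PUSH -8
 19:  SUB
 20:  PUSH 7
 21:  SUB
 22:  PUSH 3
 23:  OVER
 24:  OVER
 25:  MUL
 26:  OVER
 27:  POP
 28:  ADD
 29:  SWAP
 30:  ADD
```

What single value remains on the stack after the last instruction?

PUSH 38 → 38
PUSH 11 → 38 11
PUSH 46 → 38 11 46
NEG     → 38 11 -46
ROT     → 11 -46 38
ROT     → -46 38 11
DUP     → -46 38 11 11
MUL     → -46 38 121
OVER    → -46 38 121 38
SWAP    → -46 38 38 121
OVER    → -46 38 38 121 38
ADD     → -46 38 38 159
OVER    → -46 38 38 159 38
ADD     → -46 38 38 197
SUB     → -46 38 -159
ADD     → -46 -121
DIV     → 0
PUSH -8 → 0 -8
SUB     → 8
PUSH 7  → 8 7
SUB     → 1
PUSH 3  → 1 3
OVER    → 1 3 1
OVER    → 1 3 1 3
MUL     → 1 3 3
OVER    → 1 3 3 3
POP     → 1 3 3
ADD     → 1 6
SWAP    → 6 1
ADD     → 7

7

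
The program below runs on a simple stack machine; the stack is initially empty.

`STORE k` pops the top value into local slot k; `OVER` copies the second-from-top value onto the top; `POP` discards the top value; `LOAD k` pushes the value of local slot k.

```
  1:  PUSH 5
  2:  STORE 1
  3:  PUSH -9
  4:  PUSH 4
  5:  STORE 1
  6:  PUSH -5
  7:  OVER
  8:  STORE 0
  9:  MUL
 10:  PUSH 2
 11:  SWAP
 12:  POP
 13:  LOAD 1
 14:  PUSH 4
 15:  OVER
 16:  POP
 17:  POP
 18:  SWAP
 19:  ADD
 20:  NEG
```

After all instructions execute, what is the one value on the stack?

-6

PUSH 5   5
STORE 1  (empty)
PUSH -9  -9
PUSH 4   -9 4
STORE 1  -9
PUSH -5  -9 -5
OVER     -9 -5 -9
STORE 0  -9 -5
MUL      45
PUSH 2   45 2
SWAP     2 45
POP      2
LOAD 1   2 4
PUSH 4   2 4 4
OVER     2 4 4 4
POP      2 4 4
POP      2 4
SWAP     4 2
ADD      6
NEG      -6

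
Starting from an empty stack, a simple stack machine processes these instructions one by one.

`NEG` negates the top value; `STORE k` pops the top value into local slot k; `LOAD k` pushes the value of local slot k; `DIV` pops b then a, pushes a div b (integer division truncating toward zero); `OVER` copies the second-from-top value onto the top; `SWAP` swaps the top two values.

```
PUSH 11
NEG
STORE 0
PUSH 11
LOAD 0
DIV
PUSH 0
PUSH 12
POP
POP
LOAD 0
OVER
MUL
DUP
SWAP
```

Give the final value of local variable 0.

PUSH 11 : [11]
NEG     : [-11]
STORE 0 : []
PUSH 11 : [11]
LOAD 0  : [11, -11]
DIV     : [-1]
PUSH 0  : [-1, 0]
PUSH 12 : [-1, 0, 12]
POP     : [-1, 0]
POP     : [-1]
LOAD 0  : [-1, -11]
OVER    : [-1, -11, -1]
MUL     : [-1, 11]
DUP     : [-1, 11, 11]
SWAP    : [-1, 11, 11]

-11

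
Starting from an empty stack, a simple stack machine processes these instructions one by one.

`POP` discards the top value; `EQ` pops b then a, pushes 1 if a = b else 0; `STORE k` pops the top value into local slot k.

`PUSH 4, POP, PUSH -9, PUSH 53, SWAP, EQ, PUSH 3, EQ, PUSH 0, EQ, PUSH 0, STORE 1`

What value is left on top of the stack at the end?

1

PUSH 4  -> 4
POP     -> (empty)
PUSH -9 -> -9
PUSH 53 -> -9 53
SWAP    -> 53 -9
EQ      -> 0
PUSH 3  -> 0 3
EQ      -> 0
PUSH 0  -> 0 0
EQ      -> 1
PUSH 0  -> 1 0
STORE 1 -> 1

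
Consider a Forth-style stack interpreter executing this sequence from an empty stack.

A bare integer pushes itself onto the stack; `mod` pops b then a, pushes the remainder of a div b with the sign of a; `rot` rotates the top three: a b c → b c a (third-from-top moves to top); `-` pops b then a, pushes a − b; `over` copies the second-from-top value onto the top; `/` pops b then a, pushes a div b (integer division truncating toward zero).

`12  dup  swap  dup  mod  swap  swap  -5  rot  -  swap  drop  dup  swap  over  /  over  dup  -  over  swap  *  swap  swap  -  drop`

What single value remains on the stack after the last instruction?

-17

12   → [12]
dup  → [12, 12]
swap → [12, 12]
dup  → [12, 12, 12]
mod  → [12, 0]
swap → [0, 12]
swap → [12, 0]
-5   → [12, 0, -5]
rot  → [0, -5, 12]
-    → [0, -17]
swap → [-17, 0]
drop → [-17]
dup  → [-17, -17]
swap → [-17, -17]
over → [-17, -17, -17]
/    → [-17, 1]
over → [-17, 1, -17]
dup  → [-17, 1, -17, -17]
-    → [-17, 1, 0]
over → [-17, 1, 0, 1]
swap → [-17, 1, 1, 0]
*    → [-17, 1, 0]
swap → [-17, 0, 1]
swap → [-17, 1, 0]
-    → [-17, 1]
drop → [-17]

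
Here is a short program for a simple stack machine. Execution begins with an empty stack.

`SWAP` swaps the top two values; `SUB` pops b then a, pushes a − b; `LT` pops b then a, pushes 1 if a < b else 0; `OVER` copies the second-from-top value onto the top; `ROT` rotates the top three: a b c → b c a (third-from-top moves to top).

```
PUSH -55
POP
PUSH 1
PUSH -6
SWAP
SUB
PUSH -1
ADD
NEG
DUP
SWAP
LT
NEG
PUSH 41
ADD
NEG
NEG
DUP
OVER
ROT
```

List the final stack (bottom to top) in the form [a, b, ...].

PUSH -55 → [-55]
POP      → []
PUSH 1   → [1]
PUSH -6  → [1, -6]
SWAP     → [-6, 1]
SUB      → [-7]
PUSH -1  → [-7, -1]
ADD      → [-8]
NEG      → [8]
DUP      → [8, 8]
SWAP     → [8, 8]
LT       → [0]
NEG      → [0]
PUSH 41  → [0, 41]
ADD      → [41]
NEG      → [-41]
NEG      → [41]
DUP      → [41, 41]
OVER     → [41, 41, 41]
ROT      → [41, 41, 41]

[41, 41, 41]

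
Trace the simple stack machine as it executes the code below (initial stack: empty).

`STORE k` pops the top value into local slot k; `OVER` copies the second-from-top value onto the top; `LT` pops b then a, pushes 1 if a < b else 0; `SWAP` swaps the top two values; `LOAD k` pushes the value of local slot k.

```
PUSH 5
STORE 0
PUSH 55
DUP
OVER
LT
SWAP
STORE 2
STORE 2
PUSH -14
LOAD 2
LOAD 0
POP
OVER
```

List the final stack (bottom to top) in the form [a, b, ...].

[-14, 0, -14]

PUSH 5    [5]
STORE 0   []
PUSH 55   [55]
DUP       [55, 55]
OVER      [55, 55, 55]
LT        [55, 0]
SWAP      [0, 55]
STORE 2   [0]
STORE 2   []
PUSH -14  [-14]
LOAD 2    [-14, 0]
LOAD 0    [-14, 0, 5]
POP       [-14, 0]
OVER      [-14, 0, -14]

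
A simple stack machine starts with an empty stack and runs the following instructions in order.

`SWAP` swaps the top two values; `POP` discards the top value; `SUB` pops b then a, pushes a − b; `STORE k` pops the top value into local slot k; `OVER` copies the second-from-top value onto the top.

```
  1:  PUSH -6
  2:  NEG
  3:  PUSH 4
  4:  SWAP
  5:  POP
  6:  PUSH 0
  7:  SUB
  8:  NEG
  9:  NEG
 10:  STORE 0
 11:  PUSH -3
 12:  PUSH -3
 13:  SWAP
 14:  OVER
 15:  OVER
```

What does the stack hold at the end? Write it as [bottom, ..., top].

PUSH -6 -> -6
NEG     -> 6
PUSH 4  -> 6 4
SWAP    -> 4 6
POP     -> 4
PUSH 0  -> 4 0
SUB     -> 4
NEG     -> -4
NEG     -> 4
STORE 0 -> (empty)
PUSH -3 -> -3
PUSH -3 -> -3 -3
SWAP    -> -3 -3
OVER    -> -3 -3 -3
OVER    -> -3 -3 -3 -3

[-3, -3, -3, -3]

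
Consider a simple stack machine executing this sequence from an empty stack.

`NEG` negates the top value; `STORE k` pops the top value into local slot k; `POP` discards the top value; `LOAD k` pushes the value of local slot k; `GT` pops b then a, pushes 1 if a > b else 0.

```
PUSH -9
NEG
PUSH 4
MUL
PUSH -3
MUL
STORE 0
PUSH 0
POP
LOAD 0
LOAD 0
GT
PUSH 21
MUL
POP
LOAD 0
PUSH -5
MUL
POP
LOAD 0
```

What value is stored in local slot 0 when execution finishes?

-108

PUSH -9 -> -9
NEG     -> 9
PUSH 4  -> 9 4
MUL     -> 36
PUSH -3 -> 36 -3
MUL     -> -108
STORE 0 -> (empty)
PUSH 0  -> 0
POP     -> (empty)
LOAD 0  -> -108
LOAD 0  -> -108 -108
GT      -> 0
PUSH 21 -> 0 21
MUL     -> 0
POP     -> (empty)
LOAD 0  -> -108
PUSH -5 -> -108 -5
MUL     -> 540
POP     -> (empty)
LOAD 0  -> -108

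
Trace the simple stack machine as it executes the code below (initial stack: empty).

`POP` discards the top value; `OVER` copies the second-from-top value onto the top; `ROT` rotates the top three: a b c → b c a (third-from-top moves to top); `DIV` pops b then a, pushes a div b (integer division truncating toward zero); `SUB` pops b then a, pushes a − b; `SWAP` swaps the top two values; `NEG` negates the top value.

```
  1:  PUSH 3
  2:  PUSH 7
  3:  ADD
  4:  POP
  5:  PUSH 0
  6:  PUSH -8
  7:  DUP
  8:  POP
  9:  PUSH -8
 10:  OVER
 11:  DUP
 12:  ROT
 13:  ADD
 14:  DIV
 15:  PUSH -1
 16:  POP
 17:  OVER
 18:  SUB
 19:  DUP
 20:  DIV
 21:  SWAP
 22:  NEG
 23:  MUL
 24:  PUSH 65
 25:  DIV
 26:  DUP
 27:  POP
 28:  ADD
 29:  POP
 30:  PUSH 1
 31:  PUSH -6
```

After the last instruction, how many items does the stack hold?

PUSH 3  -> [3]
PUSH 7  -> [3, 7]
ADD     -> [10]
POP     -> []
PUSH 0  -> [0]
PUSH -8 -> [0, -8]
DUP     -> [0, -8, -8]
POP     -> [0, -8]
PUSH -8 -> [0, -8, -8]
OVER    -> [0, -8, -8, -8]
DUP     -> [0, -8, -8, -8, -8]
ROT     -> [0, -8, -8, -8, -8]
ADD     -> [0, -8, -8, -16]
DIV     -> [0, -8, 0]
PUSH -1 -> [0, -8, 0, -1]
POP     -> [0, -8, 0]
OVER    -> [0, -8, 0, -8]
SUB     -> [0, -8, 8]
DUP     -> [0, -8, 8, 8]
DIV     -> [0, -8, 1]
SWAP    -> [0, 1, -8]
NEG     -> [0, 1, 8]
MUL     -> [0, 8]
PUSH 65 -> [0, 8, 65]
DIV     -> [0, 0]
DUP     -> [0, 0, 0]
POP     -> [0, 0]
ADD     -> [0]
POP     -> []
PUSH 1  -> [1]
PUSH -6 -> [1, -6]

2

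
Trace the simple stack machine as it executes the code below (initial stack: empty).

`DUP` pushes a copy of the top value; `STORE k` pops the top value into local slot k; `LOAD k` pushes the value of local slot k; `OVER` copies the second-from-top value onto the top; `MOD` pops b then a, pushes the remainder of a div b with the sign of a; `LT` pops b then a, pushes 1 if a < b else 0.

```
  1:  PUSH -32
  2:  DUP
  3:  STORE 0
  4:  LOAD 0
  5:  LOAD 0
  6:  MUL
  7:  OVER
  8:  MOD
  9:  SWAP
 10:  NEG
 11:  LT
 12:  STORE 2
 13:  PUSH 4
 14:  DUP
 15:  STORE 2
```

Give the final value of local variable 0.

-32

PUSH -32  -32
DUP       -32 -32
STORE 0   -32
LOAD 0    -32 -32
LOAD 0    -32 -32 -32
MUL       -32 1024
OVER      -32 1024 -32
MOD       -32 0
SWAP      0 -32
NEG       0 32
LT        1
STORE 2   (empty)
PUSH 4    4
DUP       4 4
STORE 2   4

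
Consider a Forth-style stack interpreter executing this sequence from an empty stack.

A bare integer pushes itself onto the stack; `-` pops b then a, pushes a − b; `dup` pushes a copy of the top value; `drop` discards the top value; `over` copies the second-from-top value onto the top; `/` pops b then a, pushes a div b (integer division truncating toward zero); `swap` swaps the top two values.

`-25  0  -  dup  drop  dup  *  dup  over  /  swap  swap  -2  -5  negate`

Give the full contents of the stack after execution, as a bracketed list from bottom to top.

-25    : -25
0      : -25 0
-      : -25
dup    : -25 -25
drop   : -25
dup    : -25 -25
*      : 625
dup    : 625 625
over   : 625 625 625
/      : 625 1
swap   : 1 625
swap   : 625 1
-2     : 625 1 -2
-5     : 625 1 -2 -5
negate : 625 1 -2 5

[625, 1, -2, 5]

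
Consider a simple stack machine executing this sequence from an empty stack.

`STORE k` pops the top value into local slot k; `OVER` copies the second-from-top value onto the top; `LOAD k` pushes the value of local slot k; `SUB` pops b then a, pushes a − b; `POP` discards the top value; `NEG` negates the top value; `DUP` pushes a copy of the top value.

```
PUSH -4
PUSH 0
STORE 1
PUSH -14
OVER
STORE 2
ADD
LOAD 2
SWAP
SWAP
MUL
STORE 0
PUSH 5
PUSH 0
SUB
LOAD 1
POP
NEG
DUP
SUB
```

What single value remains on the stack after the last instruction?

PUSH -4  → -4
PUSH 0   → -4 0
STORE 1  → -4
PUSH -14 → -4 -14
OVER     → -4 -14 -4
STORE 2  → -4 -14
ADD      → -18
LOAD 2   → -18 -4
SWAP     → -4 -18
SWAP     → -18 -4
MUL      → 72
STORE 0  → (empty)
PUSH 5   → 5
PUSH 0   → 5 0
SUB      → 5
LOAD 1   → 5 0
POP      → 5
NEG      → -5
DUP      → -5 -5
SUB      → 0

0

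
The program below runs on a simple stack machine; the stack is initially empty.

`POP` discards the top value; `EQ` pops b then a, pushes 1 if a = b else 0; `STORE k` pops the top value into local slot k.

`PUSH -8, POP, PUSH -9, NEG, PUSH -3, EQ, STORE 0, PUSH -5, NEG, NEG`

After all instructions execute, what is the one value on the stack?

PUSH -8 -> -8
POP     -> (empty)
PUSH -9 -> -9
NEG     -> 9
PUSH -3 -> 9 -3
EQ      -> 0
STORE 0 -> (empty)
PUSH -5 -> -5
NEG     -> 5
NEG     -> -5

-5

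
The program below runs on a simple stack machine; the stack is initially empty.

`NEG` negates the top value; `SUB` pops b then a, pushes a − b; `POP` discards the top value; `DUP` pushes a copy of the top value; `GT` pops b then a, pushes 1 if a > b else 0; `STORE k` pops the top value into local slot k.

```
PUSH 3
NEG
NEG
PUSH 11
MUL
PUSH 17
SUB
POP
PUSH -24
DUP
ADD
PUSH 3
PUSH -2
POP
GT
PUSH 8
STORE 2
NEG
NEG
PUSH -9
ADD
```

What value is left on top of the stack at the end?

-9

PUSH 3   : 3
NEG      : -3
NEG      : 3
PUSH 11  : 3 11
MUL      : 33
PUSH 17  : 33 17
SUB      : 16
POP      : (empty)
PUSH -24 : -24
DUP      : -24 -24
ADD      : -48
PUSH 3   : -48 3
PUSH -2  : -48 3 -2
POP      : -48 3
GT       : 0
PUSH 8   : 0 8
STORE 2  : 0
NEG      : 0
NEG      : 0
PUSH -9  : 0 -9
ADD      : -9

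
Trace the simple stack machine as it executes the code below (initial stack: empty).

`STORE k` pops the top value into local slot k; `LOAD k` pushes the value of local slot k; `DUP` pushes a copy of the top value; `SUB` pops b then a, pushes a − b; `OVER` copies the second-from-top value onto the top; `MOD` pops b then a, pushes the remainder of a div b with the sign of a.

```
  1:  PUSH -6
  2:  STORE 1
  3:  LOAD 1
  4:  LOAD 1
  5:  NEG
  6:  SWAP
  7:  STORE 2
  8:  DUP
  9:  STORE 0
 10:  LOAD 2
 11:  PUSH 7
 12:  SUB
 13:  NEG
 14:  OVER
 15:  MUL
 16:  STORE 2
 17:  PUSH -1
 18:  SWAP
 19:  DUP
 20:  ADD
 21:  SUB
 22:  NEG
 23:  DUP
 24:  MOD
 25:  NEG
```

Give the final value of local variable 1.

-6

PUSH -6  [-6]
STORE 1  []
LOAD 1   [-6]
LOAD 1   [-6, -6]
NEG      [-6, 6]
SWAP     [6, -6]
STORE 2  [6]
DUP      [6, 6]
STORE 0  [6]
LOAD 2   [6, -6]
PUSH 7   [6, -6, 7]
SUB      [6, -13]
NEG      [6, 13]
OVER     [6, 13, 6]
MUL      [6, 78]
STORE 2  [6]
PUSH -1  [6, -1]
SWAP     [-1, 6]
DUP      [-1, 6, 6]
ADD      [-1, 12]
SUB      [-13]
NEG      [13]
DUP      [13, 13]
MOD      [0]
NEG      [0]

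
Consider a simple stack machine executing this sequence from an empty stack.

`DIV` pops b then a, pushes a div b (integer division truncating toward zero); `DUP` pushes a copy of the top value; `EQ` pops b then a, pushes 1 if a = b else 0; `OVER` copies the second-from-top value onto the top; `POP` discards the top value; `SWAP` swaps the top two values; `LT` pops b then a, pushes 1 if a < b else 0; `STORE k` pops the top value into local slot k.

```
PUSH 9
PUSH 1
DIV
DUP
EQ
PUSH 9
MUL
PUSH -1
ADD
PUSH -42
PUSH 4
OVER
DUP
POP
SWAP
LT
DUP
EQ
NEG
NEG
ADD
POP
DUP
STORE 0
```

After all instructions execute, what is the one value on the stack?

8

PUSH 9   -> 9
PUSH 1   -> 9 1
DIV      -> 9
DUP      -> 9 9
EQ       -> 1
PUSH 9   -> 1 9
MUL      -> 9
PUSH -1  -> 9 -1
ADD      -> 8
PUSH -42 -> 8 -42
PUSH 4   -> 8 -42 4
OVER     -> 8 -42 4 -42
DUP      -> 8 -42 4 -42 -42
POP      -> 8 -42 4 -42
SWAP     -> 8 -42 -42 4
LT       -> 8 -42 1
DUP      -> 8 -42 1 1
EQ       -> 8 -42 1
NEG      -> 8 -42 -1
NEG      -> 8 -42 1
ADD      -> 8 -41
POP      -> 8
DUP      -> 8 8
STORE 0  -> 8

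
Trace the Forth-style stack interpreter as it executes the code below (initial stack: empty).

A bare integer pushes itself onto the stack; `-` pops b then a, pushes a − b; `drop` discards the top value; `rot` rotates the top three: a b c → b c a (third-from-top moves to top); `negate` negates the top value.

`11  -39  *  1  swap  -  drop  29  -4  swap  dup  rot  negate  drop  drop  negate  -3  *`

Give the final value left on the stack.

87

11     : [11]
-39    : [11, -39]
*      : [-429]
1      : [-429, 1]
swap   : [1, -429]
-      : [430]
drop   : []
29     : [29]
-4     : [29, -4]
swap   : [-4, 29]
dup    : [-4, 29, 29]
rot    : [29, 29, -4]
negate : [29, 29, 4]
drop   : [29, 29]
drop   : [29]
negate : [-29]
-3     : [-29, -3]
*      : [87]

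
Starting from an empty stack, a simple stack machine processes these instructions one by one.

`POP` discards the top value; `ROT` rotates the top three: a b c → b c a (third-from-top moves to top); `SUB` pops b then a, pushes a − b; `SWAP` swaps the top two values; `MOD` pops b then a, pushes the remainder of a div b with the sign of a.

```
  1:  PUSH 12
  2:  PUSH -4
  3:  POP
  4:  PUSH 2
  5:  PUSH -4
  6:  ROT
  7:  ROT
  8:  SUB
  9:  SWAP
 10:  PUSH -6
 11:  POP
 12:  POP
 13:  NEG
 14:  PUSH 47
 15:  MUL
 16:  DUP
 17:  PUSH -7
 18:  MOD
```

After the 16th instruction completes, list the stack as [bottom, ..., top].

PUSH 12  [12]
PUSH -4  [12, -4]
POP      [12]
PUSH 2   [12, 2]
PUSH -4  [12, 2, -4]
ROT      [2, -4, 12]
ROT      [-4, 12, 2]
SUB      [-4, 10]
SWAP     [10, -4]
PUSH -6  [10, -4, -6]
POP      [10, -4]
POP      [10]
NEG      [-10]
PUSH 47  [-10, 47]
MUL      [-470]
DUP      [-470, -470]

[-470, -470]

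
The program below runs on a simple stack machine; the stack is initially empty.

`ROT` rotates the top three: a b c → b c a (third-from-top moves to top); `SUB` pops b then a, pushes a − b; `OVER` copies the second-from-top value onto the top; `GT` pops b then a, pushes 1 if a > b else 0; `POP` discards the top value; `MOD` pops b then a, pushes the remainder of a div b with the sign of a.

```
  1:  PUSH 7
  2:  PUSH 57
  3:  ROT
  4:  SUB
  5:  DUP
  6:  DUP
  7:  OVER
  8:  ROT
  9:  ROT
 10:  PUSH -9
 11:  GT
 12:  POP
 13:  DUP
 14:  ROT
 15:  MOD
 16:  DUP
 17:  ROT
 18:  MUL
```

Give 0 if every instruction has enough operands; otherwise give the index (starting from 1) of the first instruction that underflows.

3

PUSH 7  : 7
PUSH 57 : 7 57
ROT  — needs 3 operands, stack has 2 → underflow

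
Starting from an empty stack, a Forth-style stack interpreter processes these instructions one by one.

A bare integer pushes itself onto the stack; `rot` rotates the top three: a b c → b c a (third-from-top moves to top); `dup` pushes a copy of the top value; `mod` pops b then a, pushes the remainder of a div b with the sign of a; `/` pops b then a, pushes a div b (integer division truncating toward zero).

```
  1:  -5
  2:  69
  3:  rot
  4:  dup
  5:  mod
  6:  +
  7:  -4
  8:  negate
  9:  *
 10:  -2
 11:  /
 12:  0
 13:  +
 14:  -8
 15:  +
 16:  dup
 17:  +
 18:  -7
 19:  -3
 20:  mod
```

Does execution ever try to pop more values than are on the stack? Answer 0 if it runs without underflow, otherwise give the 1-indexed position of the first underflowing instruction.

-5 -> [-5]
69 -> [-5, 69]
rot  — needs 3 operands, stack has 2 → underflow

3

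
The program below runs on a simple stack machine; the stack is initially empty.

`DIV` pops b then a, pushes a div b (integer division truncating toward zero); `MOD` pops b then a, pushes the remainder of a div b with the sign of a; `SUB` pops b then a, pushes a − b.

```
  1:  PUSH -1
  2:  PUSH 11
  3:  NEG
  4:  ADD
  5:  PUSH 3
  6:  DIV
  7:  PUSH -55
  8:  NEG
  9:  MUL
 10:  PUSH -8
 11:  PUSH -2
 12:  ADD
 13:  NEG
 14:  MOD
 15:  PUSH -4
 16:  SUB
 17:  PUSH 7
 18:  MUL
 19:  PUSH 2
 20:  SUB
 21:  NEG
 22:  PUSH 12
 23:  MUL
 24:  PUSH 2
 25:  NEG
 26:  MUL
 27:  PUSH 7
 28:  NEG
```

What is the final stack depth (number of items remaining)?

2

PUSH -1  → -1
PUSH 11  → -1 11
NEG      → -1 -11
ADD      → -12
PUSH 3   → -12 3
DIV      → -4
PUSH -55 → -4 -55
NEG      → -4 55
MUL      → -220
PUSH -8  → -220 -8
PUSH -2  → -220 -8 -2
ADD      → -220 -10
NEG      → -220 10
MOD      → 0
PUSH -4  → 0 -4
SUB      → 4
PUSH 7   → 4 7
MUL      → 28
PUSH 2   → 28 2
SUB      → 26
NEG      → -26
PUSH 12  → -26 12
MUL      → -312
PUSH 2   → -312 2
NEG      → -312 -2
MUL      → 624
PUSH 7   → 624 7
NEG      → 624 -7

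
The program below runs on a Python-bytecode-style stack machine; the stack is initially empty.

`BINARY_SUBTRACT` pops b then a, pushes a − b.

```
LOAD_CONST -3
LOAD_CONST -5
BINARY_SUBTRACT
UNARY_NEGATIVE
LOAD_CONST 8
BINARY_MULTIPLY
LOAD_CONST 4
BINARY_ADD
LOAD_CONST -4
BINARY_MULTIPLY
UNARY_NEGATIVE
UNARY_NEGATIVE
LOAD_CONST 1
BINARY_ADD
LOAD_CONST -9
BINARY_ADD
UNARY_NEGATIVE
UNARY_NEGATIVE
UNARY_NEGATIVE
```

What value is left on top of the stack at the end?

-40

LOAD_CONST -3   → [-3]
LOAD_CONST -5   → [-3, -5]
BINARY_SUBTRACT → [2]
UNARY_NEGATIVE  → [-2]
LOAD_CONST 8    → [-2, 8]
BINARY_MULTIPLY → [-16]
LOAD_CONST 4    → [-16, 4]
BINARY_ADD      → [-12]
LOAD_CONST -4   → [-12, -4]
BINARY_MULTIPLY → [48]
UNARY_NEGATIVE  → [-48]
UNARY_NEGATIVE  → [48]
LOAD_CONST 1    → [48, 1]
BINARY_ADD      → [49]
LOAD_CONST -9   → [49, -9]
BINARY_ADD      → [40]
UNARY_NEGATIVE  → [-40]
UNARY_NEGATIVE  → [40]
UNARY_NEGATIVE  → [-40]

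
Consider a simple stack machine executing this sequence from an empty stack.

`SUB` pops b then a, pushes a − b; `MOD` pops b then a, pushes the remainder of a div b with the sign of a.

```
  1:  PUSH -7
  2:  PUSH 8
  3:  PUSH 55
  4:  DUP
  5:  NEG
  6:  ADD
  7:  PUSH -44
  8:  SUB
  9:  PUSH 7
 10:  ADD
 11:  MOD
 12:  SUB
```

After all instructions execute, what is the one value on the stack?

-15

PUSH -7  : [-7]
PUSH 8   : [-7, 8]
PUSH 55  : [-7, 8, 55]
DUP      : [-7, 8, 55, 55]
NEG      : [-7, 8, 55, -55]
ADD      : [-7, 8, 0]
PUSH -44 : [-7, 8, 0, -44]
SUB      : [-7, 8, 44]
PUSH 7   : [-7, 8, 44, 7]
ADD      : [-7, 8, 51]
MOD      : [-7, 8]
SUB      : [-15]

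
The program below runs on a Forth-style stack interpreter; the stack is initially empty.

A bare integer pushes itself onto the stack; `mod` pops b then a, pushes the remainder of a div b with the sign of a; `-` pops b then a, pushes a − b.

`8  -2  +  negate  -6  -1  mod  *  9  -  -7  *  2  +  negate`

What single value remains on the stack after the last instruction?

8       8
-2      8 -2
+       6
negate  -6
-6      -6 -6
-1      -6 -6 -1
mod     -6 0
*       0
9       0 9
-       -9
-7      -9 -7
*       63
2       63 2
+       65
negate  -65

-65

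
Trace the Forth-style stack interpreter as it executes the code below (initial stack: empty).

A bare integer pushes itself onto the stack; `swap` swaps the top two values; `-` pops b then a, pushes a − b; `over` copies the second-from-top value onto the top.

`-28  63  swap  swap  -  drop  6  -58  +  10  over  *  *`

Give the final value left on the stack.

27040

-28  → -28
63   → -28 63
swap → 63 -28
swap → -28 63
-    → -91
drop → (empty)
6    → 6
-58  → 6 -58
+    → -52
10   → -52 10
over → -52 10 -52
*    → -52 -520
*    → 27040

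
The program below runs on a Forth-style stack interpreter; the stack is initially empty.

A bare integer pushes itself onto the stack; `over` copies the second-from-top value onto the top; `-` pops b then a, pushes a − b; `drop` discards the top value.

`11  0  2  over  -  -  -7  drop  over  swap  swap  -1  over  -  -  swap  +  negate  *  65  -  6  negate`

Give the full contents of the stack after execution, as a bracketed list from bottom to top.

[-296, -6]

11      [11]
0       [11, 0]
2       [11, 0, 2]
over    [11, 0, 2, 0]
-       [11, 0, 2]
-       [11, -2]
-7      [11, -2, -7]
drop    [11, -2]
over    [11, -2, 11]
swap    [11, 11, -2]
swap    [11, -2, 11]
-1      [11, -2, 11, -1]
over    [11, -2, 11, -1, 11]
-       [11, -2, 11, -12]
-       [11, -2, 23]
swap    [11, 23, -2]
+       [11, 21]
negate  [11, -21]
*       [-231]
65      [-231, 65]
-       [-296]
6       [-296, 6]
negate  [-296, -6]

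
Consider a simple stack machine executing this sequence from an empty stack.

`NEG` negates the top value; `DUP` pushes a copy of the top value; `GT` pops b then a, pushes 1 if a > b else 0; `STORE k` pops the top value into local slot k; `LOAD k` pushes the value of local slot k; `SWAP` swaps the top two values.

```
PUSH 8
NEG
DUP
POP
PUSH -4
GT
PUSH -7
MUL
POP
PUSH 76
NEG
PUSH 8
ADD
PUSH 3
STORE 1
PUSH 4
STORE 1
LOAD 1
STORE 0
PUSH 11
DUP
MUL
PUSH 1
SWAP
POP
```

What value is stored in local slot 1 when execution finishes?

PUSH 8  : [8]
NEG     : [-8]
DUP     : [-8, -8]
POP     : [-8]
PUSH -4 : [-8, -4]
GT      : [0]
PUSH -7 : [0, -7]
MUL     : [0]
POP     : []
PUSH 76 : [76]
NEG     : [-76]
PUSH 8  : [-76, 8]
ADD     : [-68]
PUSH 3  : [-68, 3]
STORE 1 : [-68]
PUSH 4  : [-68, 4]
STORE 1 : [-68]
LOAD 1  : [-68, 4]
STORE 0 : [-68]
PUSH 11 : [-68, 11]
DUP     : [-68, 11, 11]
MUL     : [-68, 121]
PUSH 1  : [-68, 121, 1]
SWAP    : [-68, 1, 121]
POP     : [-68, 1]

4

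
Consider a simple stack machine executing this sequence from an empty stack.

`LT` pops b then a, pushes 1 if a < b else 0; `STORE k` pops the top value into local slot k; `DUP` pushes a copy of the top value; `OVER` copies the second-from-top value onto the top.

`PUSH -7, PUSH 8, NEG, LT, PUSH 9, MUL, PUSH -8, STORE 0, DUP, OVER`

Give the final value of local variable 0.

PUSH -7 -> [-7]
PUSH 8  -> [-7, 8]
NEG     -> [-7, -8]
LT      -> [0]
PUSH 9  -> [0, 9]
MUL     -> [0]
PUSH -8 -> [0, -8]
STORE 0 -> [0]
DUP     -> [0, 0]
OVER    -> [0, 0, 0]

-8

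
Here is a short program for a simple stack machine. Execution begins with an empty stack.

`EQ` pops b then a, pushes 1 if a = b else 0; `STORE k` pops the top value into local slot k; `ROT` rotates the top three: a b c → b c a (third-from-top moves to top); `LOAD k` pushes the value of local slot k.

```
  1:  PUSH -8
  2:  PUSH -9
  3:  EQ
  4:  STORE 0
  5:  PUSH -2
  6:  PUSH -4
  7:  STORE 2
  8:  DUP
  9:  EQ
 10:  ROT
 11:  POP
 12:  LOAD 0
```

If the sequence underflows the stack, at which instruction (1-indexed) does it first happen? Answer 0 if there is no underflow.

10

PUSH -8 : [-8]
PUSH -9 : [-8, -9]
EQ      : [0]
STORE 0 : []
PUSH -2 : [-2]
PUSH -4 : [-2, -4]
STORE 2 : [-2]
DUP     : [-2, -2]
EQ      : [1]
ROT  — needs 3 operands, stack has 1 → underflow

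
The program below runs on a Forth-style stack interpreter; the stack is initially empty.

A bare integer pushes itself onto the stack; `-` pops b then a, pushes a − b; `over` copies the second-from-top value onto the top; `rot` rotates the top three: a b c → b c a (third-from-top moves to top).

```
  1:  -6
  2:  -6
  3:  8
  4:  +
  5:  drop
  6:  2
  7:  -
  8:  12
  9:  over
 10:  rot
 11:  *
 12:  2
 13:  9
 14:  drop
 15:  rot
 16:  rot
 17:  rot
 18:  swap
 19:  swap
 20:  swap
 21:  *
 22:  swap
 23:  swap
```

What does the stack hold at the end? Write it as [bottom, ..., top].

-6   : [-6]
-6   : [-6, -6]
8    : [-6, -6, 8]
+    : [-6, 2]
drop : [-6]
2    : [-6, 2]
-    : [-8]
12   : [-8, 12]
over : [-8, 12, -8]
rot  : [12, -8, -8]
*    : [12, 64]
2    : [12, 64, 2]
9    : [12, 64, 2, 9]
drop : [12, 64, 2]
rot  : [64, 2, 12]
rot  : [2, 12, 64]
rot  : [12, 64, 2]
swap : [12, 2, 64]
swap : [12, 64, 2]
swap : [12, 2, 64]
*    : [12, 128]
swap : [128, 12]
swap : [12, 128]

[12, 128]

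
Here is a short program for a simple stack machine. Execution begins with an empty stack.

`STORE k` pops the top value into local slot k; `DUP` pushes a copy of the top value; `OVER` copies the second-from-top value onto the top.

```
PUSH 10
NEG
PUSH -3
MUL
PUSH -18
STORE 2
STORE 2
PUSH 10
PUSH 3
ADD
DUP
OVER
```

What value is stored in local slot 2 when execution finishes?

30

PUSH 10   [10]
NEG       [-10]
PUSH -3   [-10, -3]
MUL       [30]
PUSH -18  [30, -18]
STORE 2   [30]
STORE 2   []
PUSH 10   [10]
PUSH 3    [10, 3]
ADD       [13]
DUP       [13, 13]
OVER      [13, 13, 13]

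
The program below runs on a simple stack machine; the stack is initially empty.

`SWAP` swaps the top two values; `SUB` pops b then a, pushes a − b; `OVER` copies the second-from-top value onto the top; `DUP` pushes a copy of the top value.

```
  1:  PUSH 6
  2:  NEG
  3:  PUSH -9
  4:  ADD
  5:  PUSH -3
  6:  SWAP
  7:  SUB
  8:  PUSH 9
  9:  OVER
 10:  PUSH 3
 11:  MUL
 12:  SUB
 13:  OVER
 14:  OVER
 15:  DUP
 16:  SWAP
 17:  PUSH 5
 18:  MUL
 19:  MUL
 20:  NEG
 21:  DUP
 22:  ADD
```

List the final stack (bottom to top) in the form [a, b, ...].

[12, -27, 12, -7290]

PUSH 6   [6]
NEG      [-6]
PUSH -9  [-6, -9]
ADD      [-15]
PUSH -3  [-15, -3]
SWAP     [-3, -15]
SUB      [12]
PUSH 9   [12, 9]
OVER     [12, 9, 12]
PUSH 3   [12, 9, 12, 3]
MUL      [12, 9, 36]
SUB      [12, -27]
OVER     [12, -27, 12]
OVER     [12, -27, 12, -27]
DUP      [12, -27, 12, -27, -27]
SWAP     [12, -27, 12, -27, -27]
PUSH 5   [12, -27, 12, -27, -27, 5]
MUL      [12, -27, 12, -27, -135]
MUL      [12, -27, 12, 3645]
NEG      [12, -27, 12, -3645]
DUP      [12, -27, 12, -3645, -3645]
ADD      [12, -27, 12, -7290]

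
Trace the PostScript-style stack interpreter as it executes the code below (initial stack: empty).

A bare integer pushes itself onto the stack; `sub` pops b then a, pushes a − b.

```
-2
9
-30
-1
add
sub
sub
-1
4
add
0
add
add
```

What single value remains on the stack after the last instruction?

-2  -> -2
9   -> -2 9
-30 -> -2 9 -30
-1  -> -2 9 -30 -1
add -> -2 9 -31
sub -> -2 40
sub -> -42
-1  -> -42 -1
4   -> -42 -1 4
add -> -42 3
0   -> -42 3 0
add -> -42 3
add -> -39

-39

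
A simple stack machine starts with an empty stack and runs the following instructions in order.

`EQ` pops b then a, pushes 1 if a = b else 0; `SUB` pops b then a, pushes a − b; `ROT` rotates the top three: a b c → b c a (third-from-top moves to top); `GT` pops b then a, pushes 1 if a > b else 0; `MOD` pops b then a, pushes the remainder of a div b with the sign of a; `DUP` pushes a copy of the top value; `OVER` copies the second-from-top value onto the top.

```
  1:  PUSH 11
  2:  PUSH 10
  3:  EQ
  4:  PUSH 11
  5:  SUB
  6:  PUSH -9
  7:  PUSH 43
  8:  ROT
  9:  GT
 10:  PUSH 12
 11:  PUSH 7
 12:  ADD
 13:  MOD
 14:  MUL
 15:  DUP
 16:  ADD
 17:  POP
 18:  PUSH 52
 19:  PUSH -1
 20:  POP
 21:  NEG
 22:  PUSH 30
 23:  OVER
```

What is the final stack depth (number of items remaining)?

3

PUSH 11 -> 11
PUSH 10 -> 11 10
EQ      -> 0
PUSH 11 -> 0 11
SUB     -> -11
PUSH -9 -> -11 -9
PUSH 43 -> -11 -9 43
ROT     -> -9 43 -11
GT      -> -9 1
PUSH 12 -> -9 1 12
PUSH 7  -> -9 1 12 7
ADD     -> -9 1 19
MOD     -> -9 1
MUL     -> -9
DUP     -> -9 -9
ADD     -> -18
POP     -> (empty)
PUSH 52 -> 52
PUSH -1 -> 52 -1
POP     -> 52
NEG     -> -52
PUSH 30 -> -52 30
OVER    -> -52 30 -52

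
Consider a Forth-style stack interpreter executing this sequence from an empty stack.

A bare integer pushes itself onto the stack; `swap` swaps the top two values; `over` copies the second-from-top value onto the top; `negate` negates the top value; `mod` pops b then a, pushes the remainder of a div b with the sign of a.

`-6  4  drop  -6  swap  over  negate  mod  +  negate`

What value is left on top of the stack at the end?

-6     → [-6]
4      → [-6, 4]
drop   → [-6]
-6     → [-6, -6]
swap   → [-6, -6]
over   → [-6, -6, -6]
negate → [-6, -6, 6]
mod    → [-6, 0]
+      → [-6]
negate → [6]

6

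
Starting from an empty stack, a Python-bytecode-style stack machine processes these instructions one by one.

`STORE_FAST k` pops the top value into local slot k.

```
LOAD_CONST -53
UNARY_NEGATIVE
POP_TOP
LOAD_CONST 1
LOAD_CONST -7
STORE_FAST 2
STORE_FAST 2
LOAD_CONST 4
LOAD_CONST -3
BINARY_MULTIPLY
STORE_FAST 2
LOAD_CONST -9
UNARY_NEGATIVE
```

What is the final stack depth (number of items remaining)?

1

LOAD_CONST -53  : -53
UNARY_NEGATIVE  : 53
POP_TOP         : (empty)
LOAD_CONST 1    : 1
LOAD_CONST -7   : 1 -7
STORE_FAST 2    : 1
STORE_FAST 2    : (empty)
LOAD_CONST 4    : 4
LOAD_CONST -3   : 4 -3
BINARY_MULTIPLY : -12
STORE_FAST 2    : (empty)
LOAD_CONST -9   : -9
UNARY_NEGATIVE  : 9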